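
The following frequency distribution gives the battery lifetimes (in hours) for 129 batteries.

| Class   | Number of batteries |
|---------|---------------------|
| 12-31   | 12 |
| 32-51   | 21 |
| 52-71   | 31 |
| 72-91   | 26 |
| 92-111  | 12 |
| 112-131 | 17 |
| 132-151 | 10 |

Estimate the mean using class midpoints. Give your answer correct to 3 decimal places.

Midpoints: 21.5, 41.5, 61.5, 81.5, 101.5, 121.5, 141.5
Σfm = 12×21.5 + 21×41.5 + 31×61.5 + 26×81.5 + 12×101.5 + 17×121.5 + 10×141.5 = 9853.5
n = Σf = 129
Mean = 9853.5 / 129 = 76.3837

76.384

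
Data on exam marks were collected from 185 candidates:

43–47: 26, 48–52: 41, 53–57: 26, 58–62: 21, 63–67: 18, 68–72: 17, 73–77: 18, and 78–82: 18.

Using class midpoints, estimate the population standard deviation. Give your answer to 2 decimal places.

11.39

Midpoints: 45, 50, 55, 60, 65, 70, 75, 80
n = 185, Σfm = 11060, mean = 59.7838
Σfm² = 685200
Σf(m − x̄)² = Σfm² − (Σfm)²/n = 685200 − 11060²/185 = 23991.3514
Population variance = 23991.3514 / 185 = 129.6830
Standard deviation = √129.6830 = 11.3878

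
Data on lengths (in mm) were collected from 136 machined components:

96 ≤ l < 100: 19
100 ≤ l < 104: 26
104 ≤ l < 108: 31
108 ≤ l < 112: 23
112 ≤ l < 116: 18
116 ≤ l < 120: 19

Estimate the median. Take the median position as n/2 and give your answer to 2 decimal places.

Cumulative frequencies: 19, 45, 76, 99, 117, 136
n = 136; position = n/2 = 68.
This falls in the class 104 ≤ l < 108: L = 104, F = 45, f = 31, h = 4.
Median ≈ 104 + ((68 − 45) / 31) × 4 = 106.9677

106.97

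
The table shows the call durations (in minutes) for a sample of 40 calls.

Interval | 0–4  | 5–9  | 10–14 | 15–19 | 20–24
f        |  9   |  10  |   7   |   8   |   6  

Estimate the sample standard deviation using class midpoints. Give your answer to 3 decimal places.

6.998

Midpoints: 2, 7, 12, 17, 22
n = 40, Σfm = 440, mean = 11.0000
Σfm² = 6750
Σf(m − x̄)² = Σfm² − (Σfm)²/n = 6750 − 440²/40 = 1910.0000
Sample variance = 1910.0000 / 39 = 48.9744
Standard deviation = √48.9744 = 6.9982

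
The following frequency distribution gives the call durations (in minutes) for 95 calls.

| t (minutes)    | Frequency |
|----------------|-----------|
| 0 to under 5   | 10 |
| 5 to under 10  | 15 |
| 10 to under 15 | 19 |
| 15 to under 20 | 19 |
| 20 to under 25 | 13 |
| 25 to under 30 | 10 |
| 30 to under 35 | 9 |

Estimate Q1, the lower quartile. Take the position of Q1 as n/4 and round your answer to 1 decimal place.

9.6

Cumulative frequencies: 10, 25, 44, 63, 76, 86, 95
n = 95; position = n/4 = 23.75.
This falls in the class 5 to under 10: L = 5, F = 10, f = 15, h = 5.
Lower quartile ≈ 5 + ((23.75 − 10) / 15) × 5 = 9.5833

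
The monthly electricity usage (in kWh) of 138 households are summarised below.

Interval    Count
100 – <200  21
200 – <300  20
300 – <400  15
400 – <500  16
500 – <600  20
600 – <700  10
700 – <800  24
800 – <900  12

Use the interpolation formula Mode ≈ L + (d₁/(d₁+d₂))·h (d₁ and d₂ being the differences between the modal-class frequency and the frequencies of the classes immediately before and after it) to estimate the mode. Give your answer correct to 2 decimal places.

Modal class: 700 – <800 (highest frequency 24).
d₁ = 24 − 10 = 14, d₂ = 24 − 12 = 12
Mode ≈ 700 + (14/(14+12)) × 100 = 700 + 53.8462 = 753.8462

753.85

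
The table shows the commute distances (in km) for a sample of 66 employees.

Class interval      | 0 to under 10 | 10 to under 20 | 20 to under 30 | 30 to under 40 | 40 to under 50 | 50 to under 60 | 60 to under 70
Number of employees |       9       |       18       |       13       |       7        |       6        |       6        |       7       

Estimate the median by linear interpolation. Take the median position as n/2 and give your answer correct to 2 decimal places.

24.62

Cumulative frequencies: 9, 27, 40, 47, 53, 59, 66
n = 66; position = n/2 = 33.
This falls in the class 20 to under 30: L = 20, F = 27, f = 13, h = 10.
Median ≈ 20 + ((33 − 27) / 13) × 10 = 24.6154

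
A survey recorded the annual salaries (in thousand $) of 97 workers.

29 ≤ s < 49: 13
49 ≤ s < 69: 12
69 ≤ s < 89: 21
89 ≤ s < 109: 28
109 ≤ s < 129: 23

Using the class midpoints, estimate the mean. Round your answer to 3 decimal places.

86.423

Midpoints: 39, 59, 79, 99, 119
Σfm = 13×39 + 12×59 + 21×79 + 28×99 + 23×119 = 8383
n = Σf = 97
Mean = 8383 / 97 = 86.4227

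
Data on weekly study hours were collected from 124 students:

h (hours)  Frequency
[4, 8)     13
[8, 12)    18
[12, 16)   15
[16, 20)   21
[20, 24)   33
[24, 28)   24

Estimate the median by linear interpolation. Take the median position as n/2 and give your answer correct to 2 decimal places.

19.05

Cumulative frequencies: 13, 31, 46, 67, 100, 124
n = 124; position = n/2 = 62.
This falls in the class [16, 20): L = 16, F = 46, f = 21, h = 4.
Median ≈ 16 + ((62 − 46) / 21) × 4 = 19.0476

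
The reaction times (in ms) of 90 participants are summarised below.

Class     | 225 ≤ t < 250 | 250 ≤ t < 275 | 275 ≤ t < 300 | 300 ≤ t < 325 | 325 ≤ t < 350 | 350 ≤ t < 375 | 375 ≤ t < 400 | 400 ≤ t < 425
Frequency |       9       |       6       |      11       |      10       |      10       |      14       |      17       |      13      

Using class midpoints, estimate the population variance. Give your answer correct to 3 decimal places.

Midpoints: 237.5, 262.5, 287.5, 312.5, 337.5, 362.5, 387.5, 412.5
n = 90, Σfm = 30400, mean = 337.7778
Σfm² = 10550312.5
Σf(m − x̄)² = Σfm² − (Σfm)²/n = 10550312.5 − 30400²/90 = 281868.0556
Population variance = 281868.0556 / 90 = 3131.8673

3131.867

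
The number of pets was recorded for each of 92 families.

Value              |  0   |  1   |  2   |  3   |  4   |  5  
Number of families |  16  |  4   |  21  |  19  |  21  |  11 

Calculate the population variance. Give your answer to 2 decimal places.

Values: 0, 1, 2, 3, 4, 5
n = 92, Σfx = 242, mean = 2.6304
Σfx² = 870
Σf(x − x̄)² = Σfx² − (Σfx)²/n = 870 − 242²/92 = 233.4348
Population variance = 233.4348 / 92 = 2.5373

2.54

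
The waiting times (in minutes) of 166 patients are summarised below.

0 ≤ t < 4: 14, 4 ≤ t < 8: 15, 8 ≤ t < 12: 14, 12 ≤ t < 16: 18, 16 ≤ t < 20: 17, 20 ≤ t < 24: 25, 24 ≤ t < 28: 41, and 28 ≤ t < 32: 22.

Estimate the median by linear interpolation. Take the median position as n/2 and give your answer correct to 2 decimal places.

20.80

Cumulative frequencies: 14, 29, 43, 61, 78, 103, 144, 166
n = 166; position = n/2 = 83.
This falls in the class 20 ≤ t < 24: L = 20, F = 78, f = 25, h = 4.
Median ≈ 20 + ((83 − 78) / 25) × 4 = 20.8000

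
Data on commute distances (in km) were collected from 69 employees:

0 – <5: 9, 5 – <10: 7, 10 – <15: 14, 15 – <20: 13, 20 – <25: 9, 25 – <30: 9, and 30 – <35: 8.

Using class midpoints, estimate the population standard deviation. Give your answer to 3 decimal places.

9.321

Midpoints: 2.5, 7.5, 12.5, 17.5, 22.5, 27.5, 32.5
n = 69, Σfm = 1187.5, mean = 17.2101
Σfm² = 26431.25
Σf(m − x̄)² = Σfm² − (Σfm)²/n = 26431.25 − 1187.5²/69 = 5994.2029
Population variance = 5994.2029 / 69 = 86.8725
Standard deviation = √86.8725 = 9.3205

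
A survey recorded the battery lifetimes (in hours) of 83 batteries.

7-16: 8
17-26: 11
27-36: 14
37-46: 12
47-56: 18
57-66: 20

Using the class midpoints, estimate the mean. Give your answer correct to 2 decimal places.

Midpoints: 11.5, 21.5, 31.5, 41.5, 51.5, 61.5
Σfm = 8×11.5 + 11×21.5 + 14×31.5 + 12×41.5 + 18×51.5 + 20×61.5 = 3424.5
n = Σf = 83
Mean = 3424.5 / 83 = 41.2590

41.26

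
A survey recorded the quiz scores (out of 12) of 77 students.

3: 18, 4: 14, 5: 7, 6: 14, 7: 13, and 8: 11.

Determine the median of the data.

Cumulative frequencies: 18, 32, 39, 53, 66, 77
n = 77, so the median is the value in position (n+1)/2 = 39.
Position 39 falls at value 5.

5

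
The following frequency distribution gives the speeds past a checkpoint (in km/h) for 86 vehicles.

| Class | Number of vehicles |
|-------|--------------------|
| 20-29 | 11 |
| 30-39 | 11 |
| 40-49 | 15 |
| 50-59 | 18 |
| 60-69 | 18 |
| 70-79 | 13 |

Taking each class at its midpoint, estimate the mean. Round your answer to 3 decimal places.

Midpoints: 24.5, 34.5, 44.5, 54.5, 64.5, 74.5
Σfm = 11×24.5 + 11×34.5 + 15×44.5 + 18×54.5 + 18×64.5 + 13×74.5 = 4427
n = Σf = 86
Mean = 4427 / 86 = 51.4767

51.477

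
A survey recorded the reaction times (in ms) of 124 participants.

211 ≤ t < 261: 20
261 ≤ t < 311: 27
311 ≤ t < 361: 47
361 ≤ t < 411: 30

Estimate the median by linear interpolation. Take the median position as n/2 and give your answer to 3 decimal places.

Cumulative frequencies: 20, 47, 94, 124
n = 124; position = n/2 = 62.
This falls in the class 311 ≤ t < 361: L = 311, F = 47, f = 47, h = 50.
Median ≈ 311 + ((62 − 47) / 47) × 50 = 326.9574

326.957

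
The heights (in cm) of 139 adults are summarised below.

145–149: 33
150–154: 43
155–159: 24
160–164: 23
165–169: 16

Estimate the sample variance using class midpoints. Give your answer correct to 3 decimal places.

43.663

Midpoints: 147, 152, 157, 162, 167
n = 139, Σfm = 21553, mean = 155.0576
Σfm² = 3347981
Σf(m − x̄)² = Σfm² − (Σfm)²/n = 3347981 − 21553²/139 = 6025.5396
Sample variance = 6025.5396 / 138 = 43.6633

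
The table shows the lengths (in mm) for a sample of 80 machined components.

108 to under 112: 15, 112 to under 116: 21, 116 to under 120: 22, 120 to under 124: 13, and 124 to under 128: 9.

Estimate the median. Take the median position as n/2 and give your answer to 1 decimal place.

116.7

Cumulative frequencies: 15, 36, 58, 71, 80
n = 80; position = n/2 = 40.
This falls in the class 116 to under 120: L = 116, F = 36, f = 22, h = 4.
Median ≈ 116 + ((40 − 36) / 22) × 4 = 116.7273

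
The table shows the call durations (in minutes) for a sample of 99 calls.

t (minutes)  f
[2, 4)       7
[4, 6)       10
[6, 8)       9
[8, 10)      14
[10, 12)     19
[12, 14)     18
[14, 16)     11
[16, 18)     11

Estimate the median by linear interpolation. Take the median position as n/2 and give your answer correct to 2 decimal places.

Cumulative frequencies: 7, 17, 26, 40, 59, 77, 88, 99
n = 99; position = n/2 = 49.5.
This falls in the class [10, 12): L = 10, F = 40, f = 19, h = 2.
Median ≈ 10 + ((49.5 − 40) / 19) × 2 = 11.0000

11.00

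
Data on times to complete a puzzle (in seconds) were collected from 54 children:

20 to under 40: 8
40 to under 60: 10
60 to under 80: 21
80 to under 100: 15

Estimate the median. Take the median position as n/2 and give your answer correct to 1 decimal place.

68.6

Cumulative frequencies: 8, 18, 39, 54
n = 54; position = n/2 = 27.
This falls in the class 60 to under 80: L = 60, F = 18, f = 21, h = 20.
Median ≈ 60 + ((27 − 18) / 21) × 20 = 68.5714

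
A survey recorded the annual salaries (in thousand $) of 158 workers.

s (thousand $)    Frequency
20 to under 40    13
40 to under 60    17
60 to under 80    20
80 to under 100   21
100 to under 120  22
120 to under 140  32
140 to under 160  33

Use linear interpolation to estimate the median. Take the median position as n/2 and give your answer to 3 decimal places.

Cumulative frequencies: 13, 30, 50, 71, 93, 125, 158
n = 158; position = n/2 = 79.
This falls in the class 100 to under 120: L = 100, F = 71, f = 22, h = 20.
Median ≈ 100 + ((79 − 71) / 22) × 20 = 107.2727

107.273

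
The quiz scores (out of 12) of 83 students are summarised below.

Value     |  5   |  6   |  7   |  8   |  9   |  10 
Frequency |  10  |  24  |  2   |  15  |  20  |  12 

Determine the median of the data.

Cumulative frequencies: 10, 34, 36, 51, 71, 83
n = 83, so the median is the value in position (n+1)/2 = 42.
Position 42 falls at value 8.

8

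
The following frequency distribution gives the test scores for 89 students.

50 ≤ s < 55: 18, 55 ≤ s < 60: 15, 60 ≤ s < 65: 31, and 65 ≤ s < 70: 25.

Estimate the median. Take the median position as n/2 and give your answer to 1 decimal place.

61.9

Cumulative frequencies: 18, 33, 64, 89
n = 89; position = n/2 = 44.5.
This falls in the class 60 ≤ s < 65: L = 60, F = 33, f = 31, h = 5.
Median ≈ 60 + ((44.5 − 33) / 31) × 5 = 61.8548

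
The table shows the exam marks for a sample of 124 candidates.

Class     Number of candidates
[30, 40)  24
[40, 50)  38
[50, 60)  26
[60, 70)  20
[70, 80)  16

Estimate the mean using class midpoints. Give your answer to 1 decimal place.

52.3

Midpoints: 35, 45, 55, 65, 75
Σfm = 24×35 + 38×45 + 26×55 + 20×65 + 16×75 = 6480
n = Σf = 124
Mean = 6480 / 124 = 52.2581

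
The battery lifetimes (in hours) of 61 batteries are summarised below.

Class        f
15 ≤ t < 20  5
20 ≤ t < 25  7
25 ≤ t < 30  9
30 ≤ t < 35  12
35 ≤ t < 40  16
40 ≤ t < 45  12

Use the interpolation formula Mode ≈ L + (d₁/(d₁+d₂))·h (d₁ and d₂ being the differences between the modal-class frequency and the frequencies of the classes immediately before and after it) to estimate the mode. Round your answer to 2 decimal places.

37.50

Modal class: 35 ≤ t < 40 (highest frequency 16).
d₁ = 16 − 12 = 4, d₂ = 16 − 12 = 4
Mode ≈ 35 + (4/(4+4)) × 5 = 35 + 2.5000 = 37.5000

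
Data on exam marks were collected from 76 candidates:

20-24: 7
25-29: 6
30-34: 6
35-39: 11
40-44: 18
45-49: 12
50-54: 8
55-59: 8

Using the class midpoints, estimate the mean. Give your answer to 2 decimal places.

Midpoints: 22, 27, 32, 37, 42, 47, 52, 57
Σfm = 7×22 + 6×27 + 6×32 + 11×37 + 18×42 + 12×47 + 8×52 + 8×57 = 3107
n = Σf = 76
Mean = 3107 / 76 = 40.8816

40.88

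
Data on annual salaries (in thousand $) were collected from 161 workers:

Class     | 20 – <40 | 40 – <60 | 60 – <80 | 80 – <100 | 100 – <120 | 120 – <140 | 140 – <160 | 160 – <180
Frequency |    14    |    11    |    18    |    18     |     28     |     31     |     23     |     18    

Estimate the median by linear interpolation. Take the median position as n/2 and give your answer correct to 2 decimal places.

Cumulative frequencies: 14, 25, 43, 61, 89, 120, 143, 161
n = 161; position = n/2 = 80.5.
This falls in the class 100 – <120: L = 100, F = 61, f = 28, h = 20.
Median ≈ 100 + ((80.5 − 61) / 28) × 20 = 113.9286

113.93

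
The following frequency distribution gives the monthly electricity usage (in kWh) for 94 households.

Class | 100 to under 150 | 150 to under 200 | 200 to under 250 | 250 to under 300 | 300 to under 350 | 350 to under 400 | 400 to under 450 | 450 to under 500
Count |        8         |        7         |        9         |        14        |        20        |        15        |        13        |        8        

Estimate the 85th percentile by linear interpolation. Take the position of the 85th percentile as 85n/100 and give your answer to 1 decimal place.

Cumulative frequencies: 8, 15, 24, 38, 58, 73, 86, 94
n = 94; position = 85n/100 = 79.9.
This falls in the class 400 to under 450: L = 400, F = 73, f = 13, h = 50.
85th percentile ≈ 400 + ((79.9 − 73) / 13) × 50 = 426.5385

426.5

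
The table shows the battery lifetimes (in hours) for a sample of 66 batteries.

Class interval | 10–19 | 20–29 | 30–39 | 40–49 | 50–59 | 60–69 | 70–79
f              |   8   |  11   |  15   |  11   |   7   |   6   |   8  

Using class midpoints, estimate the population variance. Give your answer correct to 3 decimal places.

347.107

Midpoints: 14.5, 24.5, 34.5, 44.5, 54.5, 64.5, 74.5
n = 66, Σfm = 2757, mean = 41.7727
Σfm² = 138076.5
Σf(m − x̄)² = Σfm² − (Σfm)²/n = 138076.5 − 2757²/66 = 22909.0909
Population variance = 22909.0909 / 66 = 347.1074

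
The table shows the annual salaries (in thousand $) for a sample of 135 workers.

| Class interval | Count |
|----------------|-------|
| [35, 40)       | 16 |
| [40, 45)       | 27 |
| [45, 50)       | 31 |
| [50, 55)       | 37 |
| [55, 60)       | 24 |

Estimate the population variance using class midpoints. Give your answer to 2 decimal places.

Midpoints: 37.5, 42.5, 47.5, 52.5, 57.5
n = 135, Σfm = 6542.5, mean = 48.4630
Σfm² = 322543.75
Σf(m − x̄)² = Σfm² − (Σfm)²/n = 322543.75 − 6542.5²/135 = 5474.8148
Population variance = 5474.8148 / 135 = 40.5542

40.55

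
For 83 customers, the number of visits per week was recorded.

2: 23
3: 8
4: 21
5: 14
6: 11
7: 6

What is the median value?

Cumulative frequencies: 23, 31, 52, 66, 77, 83
n = 83, so the median is the value in position (n+1)/2 = 42.
Position 42 falls at value 4.

4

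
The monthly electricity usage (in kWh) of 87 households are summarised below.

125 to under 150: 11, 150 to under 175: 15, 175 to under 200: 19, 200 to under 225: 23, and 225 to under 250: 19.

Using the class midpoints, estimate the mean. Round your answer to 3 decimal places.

Midpoints: 137.5, 162.5, 187.5, 212.5, 237.5
Σfm = 11×137.5 + 15×162.5 + 19×187.5 + 23×212.5 + 19×237.5 = 16912.5
n = Σf = 87
Mean = 16912.5 / 87 = 194.3966

194.397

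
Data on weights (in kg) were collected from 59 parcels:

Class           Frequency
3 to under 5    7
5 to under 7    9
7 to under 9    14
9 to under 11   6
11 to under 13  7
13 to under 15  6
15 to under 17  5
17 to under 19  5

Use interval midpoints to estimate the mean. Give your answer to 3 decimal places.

Midpoints: 4, 6, 8, 10, 12, 14, 16, 18
Σfm = 7×4 + 9×6 + 14×8 + 6×10 + 7×12 + 6×14 + 5×16 + 5×18 = 592
n = Σf = 59
Mean = 592 / 59 = 10.0339

10.034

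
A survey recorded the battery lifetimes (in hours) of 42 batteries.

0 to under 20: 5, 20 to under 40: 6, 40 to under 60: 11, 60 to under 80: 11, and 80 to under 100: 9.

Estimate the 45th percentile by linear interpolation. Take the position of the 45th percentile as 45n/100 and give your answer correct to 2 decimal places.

54.36

Cumulative frequencies: 5, 11, 22, 33, 42
n = 42; position = 45n/100 = 18.9.
This falls in the class 40 to under 60: L = 40, F = 11, f = 11, h = 20.
45th percentile ≈ 40 + ((18.9 − 11) / 11) × 20 = 54.3636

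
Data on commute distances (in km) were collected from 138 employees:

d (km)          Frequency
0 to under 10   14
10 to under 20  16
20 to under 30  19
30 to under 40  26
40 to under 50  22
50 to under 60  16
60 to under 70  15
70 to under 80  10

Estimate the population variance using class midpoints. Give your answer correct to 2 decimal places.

Midpoints: 5, 15, 25, 35, 45, 55, 65, 75
n = 138, Σfm = 5290, mean = 38.3333
Σfm² = 260250
Σf(m − x̄)² = Σfm² − (Σfm)²/n = 260250 − 5290²/138 = 57466.6667
Population variance = 57466.6667 / 138 = 416.4251

416.43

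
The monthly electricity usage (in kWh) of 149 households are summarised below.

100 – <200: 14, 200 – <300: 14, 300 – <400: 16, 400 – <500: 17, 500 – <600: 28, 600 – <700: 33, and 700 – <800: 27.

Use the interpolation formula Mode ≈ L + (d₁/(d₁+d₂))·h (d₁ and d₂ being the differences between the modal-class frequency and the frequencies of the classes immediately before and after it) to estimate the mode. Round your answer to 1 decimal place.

645.5

Modal class: 600 – <700 (highest frequency 33).
d₁ = 33 − 28 = 5, d₂ = 33 − 27 = 6
Mode ≈ 600 + (5/(5+6)) × 100 = 600 + 45.4545 = 645.4545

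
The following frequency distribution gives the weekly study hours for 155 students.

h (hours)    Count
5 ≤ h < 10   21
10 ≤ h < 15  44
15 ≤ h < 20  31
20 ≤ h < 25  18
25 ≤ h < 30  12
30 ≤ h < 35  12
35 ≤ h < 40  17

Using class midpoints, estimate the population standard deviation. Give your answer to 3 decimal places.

9.425

Midpoints: 7.5, 12.5, 17.5, 22.5, 27.5, 32.5, 37.5
n = 155, Σfm = 3012.5, mean = 19.4355
Σfm² = 72318.75
Σf(m − x̄)² = Σfm² − (Σfm)²/n = 72318.75 − 3012.5²/155 = 13769.3548
Population variance = 13769.3548 / 155 = 88.8345
Standard deviation = √88.8345 = 9.4252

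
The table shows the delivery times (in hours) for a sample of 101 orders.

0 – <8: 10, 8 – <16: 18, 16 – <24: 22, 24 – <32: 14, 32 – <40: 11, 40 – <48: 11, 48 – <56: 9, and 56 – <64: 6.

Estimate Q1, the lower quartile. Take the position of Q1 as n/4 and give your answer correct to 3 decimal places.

Cumulative frequencies: 10, 28, 50, 64, 75, 86, 95, 101
n = 101; position = n/4 = 25.25.
This falls in the class 8 – <16: L = 8, F = 10, f = 18, h = 8.
Lower quartile ≈ 8 + ((25.25 − 10) / 18) × 8 = 14.7778

14.778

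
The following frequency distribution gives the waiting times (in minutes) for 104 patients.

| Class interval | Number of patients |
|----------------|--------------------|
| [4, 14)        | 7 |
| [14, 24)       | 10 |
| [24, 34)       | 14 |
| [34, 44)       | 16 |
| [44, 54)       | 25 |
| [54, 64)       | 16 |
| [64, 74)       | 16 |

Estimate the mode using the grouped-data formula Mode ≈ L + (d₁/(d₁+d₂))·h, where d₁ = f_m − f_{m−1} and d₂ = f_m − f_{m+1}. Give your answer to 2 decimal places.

49.00

Modal class: [44, 54) (highest frequency 25).
d₁ = 25 − 16 = 9, d₂ = 25 − 16 = 9
Mode ≈ 44 + (9/(9+9)) × 10 = 44 + 5.0000 = 49.0000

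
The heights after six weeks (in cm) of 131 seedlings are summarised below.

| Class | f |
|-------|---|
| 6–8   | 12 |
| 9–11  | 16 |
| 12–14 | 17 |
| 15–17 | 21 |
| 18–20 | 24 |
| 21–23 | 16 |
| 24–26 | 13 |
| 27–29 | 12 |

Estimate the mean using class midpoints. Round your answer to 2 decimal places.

17.33

Midpoints: 7, 10, 13, 16, 19, 22, 25, 28
Σfm = 12×7 + 16×10 + 17×13 + 21×16 + 24×19 + 16×22 + 13×25 + 12×28 = 2270
n = Σf = 131
Mean = 2270 / 131 = 17.3282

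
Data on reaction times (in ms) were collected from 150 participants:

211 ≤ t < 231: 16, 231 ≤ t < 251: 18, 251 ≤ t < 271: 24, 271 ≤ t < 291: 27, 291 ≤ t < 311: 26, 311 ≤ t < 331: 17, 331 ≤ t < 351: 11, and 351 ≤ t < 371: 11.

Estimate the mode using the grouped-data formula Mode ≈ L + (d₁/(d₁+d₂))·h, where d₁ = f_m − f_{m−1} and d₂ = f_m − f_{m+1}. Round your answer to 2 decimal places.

Modal class: 271 ≤ t < 291 (highest frequency 27).
d₁ = 27 − 24 = 3, d₂ = 27 − 26 = 1
Mode ≈ 271 + (3/(3+1)) × 20 = 271 + 15.0000 = 286.0000

286.00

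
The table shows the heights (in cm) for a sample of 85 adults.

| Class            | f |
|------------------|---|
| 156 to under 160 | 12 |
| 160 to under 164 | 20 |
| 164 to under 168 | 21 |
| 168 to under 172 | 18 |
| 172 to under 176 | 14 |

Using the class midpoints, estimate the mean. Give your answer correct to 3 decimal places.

166.094

Midpoints: 158, 162, 166, 170, 174
Σfm = 12×158 + 20×162 + 21×166 + 18×170 + 14×174 = 14118
n = Σf = 85
Mean = 14118 / 85 = 166.0941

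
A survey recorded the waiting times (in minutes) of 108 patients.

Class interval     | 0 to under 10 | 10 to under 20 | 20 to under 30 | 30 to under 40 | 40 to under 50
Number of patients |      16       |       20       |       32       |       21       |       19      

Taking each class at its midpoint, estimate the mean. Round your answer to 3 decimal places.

25.648

Midpoints: 5, 15, 25, 35, 45
Σfm = 16×5 + 20×15 + 32×25 + 21×35 + 19×45 = 2770
n = Σf = 108
Mean = 2770 / 108 = 25.6481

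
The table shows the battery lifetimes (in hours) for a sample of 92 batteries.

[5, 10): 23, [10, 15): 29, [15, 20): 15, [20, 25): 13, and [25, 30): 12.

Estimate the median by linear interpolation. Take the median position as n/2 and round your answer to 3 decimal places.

13.966

Cumulative frequencies: 23, 52, 67, 80, 92
n = 92; position = n/2 = 46.
This falls in the class [10, 15): L = 10, F = 23, f = 29, h = 5.
Median ≈ 10 + ((46 − 23) / 29) × 5 = 13.9655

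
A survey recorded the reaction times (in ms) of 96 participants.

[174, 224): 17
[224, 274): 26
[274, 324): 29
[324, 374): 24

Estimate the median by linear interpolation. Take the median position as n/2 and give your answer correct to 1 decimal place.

282.6

Cumulative frequencies: 17, 43, 72, 96
n = 96; position = n/2 = 48.
This falls in the class [274, 324): L = 274, F = 43, f = 29, h = 50.
Median ≈ 274 + ((48 − 43) / 29) × 50 = 282.6207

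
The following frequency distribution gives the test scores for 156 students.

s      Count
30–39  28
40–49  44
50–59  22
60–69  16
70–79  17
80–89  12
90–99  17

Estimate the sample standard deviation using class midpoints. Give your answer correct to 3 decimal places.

19.696

Midpoints: 34.5, 44.5, 54.5, 64.5, 74.5, 84.5, 94.5
n = 156, Σfm = 9042, mean = 57.9615
Σfm² = 584219
Σf(m − x̄)² = Σfm² − (Σfm)²/n = 584219 − 9042²/156 = 60130.7692
Sample variance = 60130.7692 / 155 = 387.9404
Standard deviation = √387.9404 = 19.6962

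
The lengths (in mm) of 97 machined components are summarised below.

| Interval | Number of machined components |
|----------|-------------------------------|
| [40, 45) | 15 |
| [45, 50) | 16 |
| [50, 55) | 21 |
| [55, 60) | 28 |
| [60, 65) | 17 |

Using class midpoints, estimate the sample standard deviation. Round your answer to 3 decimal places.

6.641

Midpoints: 42.5, 47.5, 52.5, 57.5, 62.5
n = 97, Σfm = 5172.5, mean = 53.3247
Σfm² = 280056.25
Σf(m − x̄)² = Σfm² − (Σfm)²/n = 280056.25 − 5172.5²/97 = 4234.0206
Sample variance = 4234.0206 / 96 = 44.1044
Standard deviation = √44.1044 = 6.6411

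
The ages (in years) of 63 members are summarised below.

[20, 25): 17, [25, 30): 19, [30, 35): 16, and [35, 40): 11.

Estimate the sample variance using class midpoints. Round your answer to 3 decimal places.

28.226

Midpoints: 22.5, 27.5, 32.5, 37.5
n = 63, Σfm = 1837.5, mean = 29.1667
Σfm² = 55343.75
Σf(m − x̄)² = Σfm² − (Σfm)²/n = 55343.75 − 1837.5²/63 = 1750.0000
Sample variance = 1750.0000 / 62 = 28.2258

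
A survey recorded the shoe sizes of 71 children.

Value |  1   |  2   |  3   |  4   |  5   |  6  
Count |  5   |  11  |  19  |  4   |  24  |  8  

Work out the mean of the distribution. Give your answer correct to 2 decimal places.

3.77

Values: 1, 2, 3, 4, 5, 6
Σfx = 5×1 + 11×2 + 19×3 + 4×4 + 24×5 + 8×6 = 268
n = Σf = 71
Mean = 268 / 71 = 3.7746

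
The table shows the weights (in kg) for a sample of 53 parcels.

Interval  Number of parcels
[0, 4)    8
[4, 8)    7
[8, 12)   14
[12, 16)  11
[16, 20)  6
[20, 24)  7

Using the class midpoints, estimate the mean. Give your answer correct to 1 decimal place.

Midpoints: 2, 6, 10, 14, 18, 22
Σfm = 8×2 + 7×6 + 14×10 + 11×14 + 6×18 + 7×22 = 614
n = Σf = 53
Mean = 614 / 53 = 11.5849

11.6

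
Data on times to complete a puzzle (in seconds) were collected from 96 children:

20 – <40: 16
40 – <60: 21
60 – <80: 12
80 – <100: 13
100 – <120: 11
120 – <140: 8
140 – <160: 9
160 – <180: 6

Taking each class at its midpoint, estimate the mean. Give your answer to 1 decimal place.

Midpoints: 30, 50, 70, 90, 110, 130, 150, 170
Σfm = 16×30 + 21×50 + 12×70 + 13×90 + 11×110 + 8×130 + 9×150 + 6×170 = 8160
n = Σf = 96
Mean = 8160 / 96 = 85.0000

85.0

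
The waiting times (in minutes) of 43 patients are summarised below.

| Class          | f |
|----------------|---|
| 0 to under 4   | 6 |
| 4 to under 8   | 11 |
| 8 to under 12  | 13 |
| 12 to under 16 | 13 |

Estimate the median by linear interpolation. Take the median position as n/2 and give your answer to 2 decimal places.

Cumulative frequencies: 6, 17, 30, 43
n = 43; position = n/2 = 21.5.
This falls in the class 8 to under 12: L = 8, F = 17, f = 13, h = 4.
Median ≈ 8 + ((21.5 − 17) / 13) × 4 = 9.3846

9.38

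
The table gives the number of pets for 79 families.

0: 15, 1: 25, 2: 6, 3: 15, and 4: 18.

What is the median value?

Cumulative frequencies: 15, 40, 46, 61, 79
n = 79, so the median is the value in position (n+1)/2 = 40.
Position 40 falls at value 1.

1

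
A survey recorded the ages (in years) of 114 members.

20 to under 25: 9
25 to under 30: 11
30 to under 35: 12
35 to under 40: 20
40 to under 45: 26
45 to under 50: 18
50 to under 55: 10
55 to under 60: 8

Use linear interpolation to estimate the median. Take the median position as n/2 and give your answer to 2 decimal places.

Cumulative frequencies: 9, 20, 32, 52, 78, 96, 106, 114
n = 114; position = n/2 = 57.
This falls in the class 40 to under 45: L = 40, F = 52, f = 26, h = 5.
Median ≈ 40 + ((57 − 52) / 26) × 5 = 40.9615

40.96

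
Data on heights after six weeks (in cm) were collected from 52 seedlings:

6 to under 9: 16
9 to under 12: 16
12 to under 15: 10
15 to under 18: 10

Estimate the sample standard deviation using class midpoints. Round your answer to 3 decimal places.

3.314

Midpoints: 7.5, 10.5, 13.5, 16.5
n = 52, Σfm = 588, mean = 11.3077
Σfm² = 7209
Σf(m − x̄)² = Σfm² − (Σfm)²/n = 7209 − 588²/52 = 560.0769
Sample variance = 560.0769 / 51 = 10.9819
Standard deviation = √10.9819 = 3.3139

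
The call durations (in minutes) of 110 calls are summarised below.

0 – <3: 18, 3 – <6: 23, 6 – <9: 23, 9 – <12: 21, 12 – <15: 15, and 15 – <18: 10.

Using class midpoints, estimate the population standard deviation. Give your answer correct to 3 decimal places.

Midpoints: 1.5, 4.5, 7.5, 10.5, 13.5, 16.5
n = 110, Σfm = 891, mean = 8.1000
Σfm² = 9571.5
Σf(m − x̄)² = Σfm² − (Σfm)²/n = 9571.5 − 891²/110 = 2354.4000
Population variance = 2354.4000 / 110 = 21.4036
Standard deviation = √21.4036 = 4.6264

4.626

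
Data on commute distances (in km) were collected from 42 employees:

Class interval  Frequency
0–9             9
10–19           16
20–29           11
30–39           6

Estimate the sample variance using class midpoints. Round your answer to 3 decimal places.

Midpoints: 4.5, 14.5, 24.5, 34.5
n = 42, Σfm = 749, mean = 17.8333
Σfm² = 17290.5
Σf(m − x̄)² = Σfm² − (Σfm)²/n = 17290.5 − 749²/42 = 3933.3333
Sample variance = 3933.3333 / 41 = 95.9350

95.935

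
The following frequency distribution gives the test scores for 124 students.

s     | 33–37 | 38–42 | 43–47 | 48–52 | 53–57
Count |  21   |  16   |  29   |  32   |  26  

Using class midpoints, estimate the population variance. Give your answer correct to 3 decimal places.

46.482

Midpoints: 35, 40, 45, 50, 55
n = 124, Σfm = 5710, mean = 46.0484
Σfm² = 268700
Σf(m − x̄)² = Σfm² − (Σfm)²/n = 268700 − 5710²/124 = 5763.7097
Population variance = 5763.7097 / 124 = 46.4815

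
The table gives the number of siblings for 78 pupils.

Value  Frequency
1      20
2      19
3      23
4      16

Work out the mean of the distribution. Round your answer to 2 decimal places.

Values: 1, 2, 3, 4
Σfx = 20×1 + 19×2 + 23×3 + 16×4 = 191
n = Σf = 78
Mean = 191 / 78 = 2.4487

2.45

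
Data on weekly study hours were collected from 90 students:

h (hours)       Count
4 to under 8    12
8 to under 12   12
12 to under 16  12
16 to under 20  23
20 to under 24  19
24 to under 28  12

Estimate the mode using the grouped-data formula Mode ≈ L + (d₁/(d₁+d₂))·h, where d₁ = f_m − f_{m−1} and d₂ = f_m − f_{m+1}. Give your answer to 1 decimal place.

18.9

Modal class: 16 to under 20 (highest frequency 23).
d₁ = 23 − 12 = 11, d₂ = 23 − 19 = 4
Mode ≈ 16 + (11/(11+4)) × 4 = 16 + 2.9333 = 18.9333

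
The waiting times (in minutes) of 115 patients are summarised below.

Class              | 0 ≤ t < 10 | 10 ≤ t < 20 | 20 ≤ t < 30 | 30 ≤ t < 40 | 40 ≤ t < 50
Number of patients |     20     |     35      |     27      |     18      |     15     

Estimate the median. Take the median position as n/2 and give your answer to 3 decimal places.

20.926

Cumulative frequencies: 20, 55, 82, 100, 115
n = 115; position = n/2 = 57.5.
This falls in the class 20 ≤ t < 30: L = 20, F = 55, f = 27, h = 10.
Median ≈ 20 + ((57.5 − 55) / 27) × 10 = 20.9259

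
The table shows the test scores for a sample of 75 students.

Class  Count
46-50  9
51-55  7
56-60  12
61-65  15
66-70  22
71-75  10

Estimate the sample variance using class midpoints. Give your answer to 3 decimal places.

Midpoints: 48, 53, 58, 63, 68, 73
n = 75, Σfm = 4670, mean = 62.2667
Σfm² = 295320
Σf(m − x̄)² = Σfm² − (Σfm)²/n = 295320 − 4670²/75 = 4534.6667
Sample variance = 4534.6667 / 74 = 61.2793

61.279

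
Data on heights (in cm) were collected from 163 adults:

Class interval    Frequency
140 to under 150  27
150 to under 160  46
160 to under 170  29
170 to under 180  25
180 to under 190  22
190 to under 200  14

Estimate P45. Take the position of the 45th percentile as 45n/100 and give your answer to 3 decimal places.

160.121

Cumulative frequencies: 27, 73, 102, 127, 149, 163
n = 163; position = 45n/100 = 73.35.
This falls in the class 160 to under 170: L = 160, F = 73, f = 29, h = 10.
45th percentile ≈ 160 + ((73.35 − 73) / 29) × 10 = 160.1207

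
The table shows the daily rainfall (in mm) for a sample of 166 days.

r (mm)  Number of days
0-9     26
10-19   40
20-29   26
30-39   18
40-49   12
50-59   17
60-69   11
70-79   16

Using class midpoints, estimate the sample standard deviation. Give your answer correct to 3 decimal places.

Midpoints: 4.5, 14.5, 24.5, 34.5, 44.5, 54.5, 64.5, 74.5
n = 166, Σfm = 5317, mean = 32.0301
Σfm² = 254791.5
Σf(m − x̄)² = Σfm² − (Σfm)²/n = 254791.5 − 5317²/166 = 84487.3494
Sample variance = 84487.3494 / 165 = 512.0445
Standard deviation = √512.0445 = 22.6284

22.628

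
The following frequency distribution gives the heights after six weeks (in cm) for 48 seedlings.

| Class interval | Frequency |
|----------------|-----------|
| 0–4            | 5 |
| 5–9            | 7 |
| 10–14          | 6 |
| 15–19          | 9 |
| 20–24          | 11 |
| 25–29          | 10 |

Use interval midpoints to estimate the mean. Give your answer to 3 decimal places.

16.583

Midpoints: 2, 7, 12, 17, 22, 27
Σfm = 5×2 + 7×7 + 6×12 + 9×17 + 11×22 + 10×27 = 796
n = Σf = 48
Mean = 796 / 48 = 16.5833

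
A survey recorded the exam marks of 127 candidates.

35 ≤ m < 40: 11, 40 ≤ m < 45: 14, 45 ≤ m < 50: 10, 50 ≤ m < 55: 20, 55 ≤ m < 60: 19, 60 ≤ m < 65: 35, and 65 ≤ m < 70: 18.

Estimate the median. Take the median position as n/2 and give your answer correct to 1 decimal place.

57.2

Cumulative frequencies: 11, 25, 35, 55, 74, 109, 127
n = 127; position = n/2 = 63.5.
This falls in the class 55 ≤ m < 60: L = 55, F = 55, f = 19, h = 5.
Median ≈ 55 + ((63.5 − 55) / 19) × 5 = 57.2368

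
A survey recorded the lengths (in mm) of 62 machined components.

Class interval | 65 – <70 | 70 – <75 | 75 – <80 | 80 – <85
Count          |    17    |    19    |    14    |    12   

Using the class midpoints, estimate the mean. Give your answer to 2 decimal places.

Midpoints: 67.5, 72.5, 77.5, 82.5
Σfm = 17×67.5 + 19×72.5 + 14×77.5 + 12×82.5 = 4600
n = Σf = 62
Mean = 4600 / 62 = 74.1935

74.19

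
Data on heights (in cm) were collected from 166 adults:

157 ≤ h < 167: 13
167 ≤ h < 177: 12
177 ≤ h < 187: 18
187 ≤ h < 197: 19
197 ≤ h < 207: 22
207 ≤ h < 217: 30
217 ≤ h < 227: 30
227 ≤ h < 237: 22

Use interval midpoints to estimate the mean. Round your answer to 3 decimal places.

202.783

Midpoints: 162, 172, 182, 192, 202, 212, 222, 232
Σfm = 13×162 + 12×172 + 18×182 + 19×192 + 22×202 + 30×212 + 30×222 + 22×232 = 33662
n = Σf = 166
Mean = 33662 / 166 = 202.7831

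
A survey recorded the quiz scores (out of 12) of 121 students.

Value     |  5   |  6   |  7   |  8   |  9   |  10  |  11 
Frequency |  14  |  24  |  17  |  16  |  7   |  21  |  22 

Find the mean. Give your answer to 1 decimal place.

Values: 5, 6, 7, 8, 9, 10, 11
Σfx = 14×5 + 24×6 + 17×7 + 16×8 + 7×9 + 21×10 + 22×11 = 976
n = Σf = 121
Mean = 976 / 121 = 8.0661

8.1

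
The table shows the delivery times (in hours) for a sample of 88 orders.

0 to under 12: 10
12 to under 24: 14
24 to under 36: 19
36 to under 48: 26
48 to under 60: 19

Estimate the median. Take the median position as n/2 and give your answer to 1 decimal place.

Cumulative frequencies: 10, 24, 43, 69, 88
n = 88; position = n/2 = 44.
This falls in the class 36 to under 48: L = 36, F = 43, f = 26, h = 12.
Median ≈ 36 + ((44 − 43) / 26) × 12 = 36.4615

36.5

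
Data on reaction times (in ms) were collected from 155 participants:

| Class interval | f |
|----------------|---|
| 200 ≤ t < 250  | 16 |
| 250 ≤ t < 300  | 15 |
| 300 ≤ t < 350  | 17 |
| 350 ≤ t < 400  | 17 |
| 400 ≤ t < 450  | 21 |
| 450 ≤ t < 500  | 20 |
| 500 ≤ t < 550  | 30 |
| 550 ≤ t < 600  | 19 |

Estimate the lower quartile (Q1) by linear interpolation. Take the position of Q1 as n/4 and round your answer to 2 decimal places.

322.79

Cumulative frequencies: 16, 31, 48, 65, 86, 106, 136, 155
n = 155; position = n/4 = 38.75.
This falls in the class 300 ≤ t < 350: L = 300, F = 31, f = 17, h = 50.
Lower quartile ≈ 300 + ((38.75 − 31) / 17) × 50 = 322.7941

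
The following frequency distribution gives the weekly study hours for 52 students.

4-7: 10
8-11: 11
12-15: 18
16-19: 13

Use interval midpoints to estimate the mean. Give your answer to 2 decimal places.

12.12

Midpoints: 5.5, 9.5, 13.5, 17.5
Σfm = 10×5.5 + 11×9.5 + 18×13.5 + 13×17.5 = 630
n = Σf = 52
Mean = 630 / 52 = 12.1154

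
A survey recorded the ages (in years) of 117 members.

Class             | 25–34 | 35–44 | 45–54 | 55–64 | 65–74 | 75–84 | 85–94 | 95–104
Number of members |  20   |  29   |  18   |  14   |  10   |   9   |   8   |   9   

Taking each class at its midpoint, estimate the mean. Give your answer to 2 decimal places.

Midpoints: 29.5, 39.5, 49.5, 59.5, 69.5, 79.5, 89.5, 99.5
Σfm = 20×29.5 + 29×39.5 + 18×49.5 + 14×59.5 + 10×69.5 + 9×79.5 + 8×89.5 + 9×99.5 = 6481.5
n = Σf = 117
Mean = 6481.5 / 117 = 55.3974

55.40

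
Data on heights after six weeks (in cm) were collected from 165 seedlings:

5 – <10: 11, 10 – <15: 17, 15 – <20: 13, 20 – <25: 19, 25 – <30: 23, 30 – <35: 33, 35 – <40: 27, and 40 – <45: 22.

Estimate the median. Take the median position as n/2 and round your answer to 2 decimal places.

Cumulative frequencies: 11, 28, 41, 60, 83, 116, 143, 165
n = 165; position = n/2 = 82.5.
This falls in the class 25 – <30: L = 25, F = 60, f = 23, h = 5.
Median ≈ 25 + ((82.5 − 60) / 23) × 5 = 29.8913

29.89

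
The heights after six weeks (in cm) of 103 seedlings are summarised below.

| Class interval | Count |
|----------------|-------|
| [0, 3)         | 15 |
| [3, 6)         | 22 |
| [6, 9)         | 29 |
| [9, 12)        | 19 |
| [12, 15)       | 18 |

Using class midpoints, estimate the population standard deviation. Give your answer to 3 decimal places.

3.887

Midpoints: 1.5, 4.5, 7.5, 10.5, 13.5
n = 103, Σfm = 781.5, mean = 7.5874
Σfm² = 7485.75
Σf(m − x̄)² = Σfm² − (Σfm)²/n = 7485.75 − 781.5²/103 = 1556.2136
Population variance = 1556.2136 / 103 = 15.1089
Standard deviation = √15.1089 = 3.8870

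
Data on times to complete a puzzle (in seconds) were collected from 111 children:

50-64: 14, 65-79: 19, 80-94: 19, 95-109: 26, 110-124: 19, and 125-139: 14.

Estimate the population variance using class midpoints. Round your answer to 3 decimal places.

Midpoints: 57, 72, 87, 102, 117, 132
n = 111, Σfm = 10542, mean = 94.9730
Σfm² = 1062324
Σf(m − x̄)² = Σfm² − (Σfm)²/n = 1062324 − 10542²/111 = 61118.9189
Population variance = 61118.9189 / 111 = 550.6209

550.621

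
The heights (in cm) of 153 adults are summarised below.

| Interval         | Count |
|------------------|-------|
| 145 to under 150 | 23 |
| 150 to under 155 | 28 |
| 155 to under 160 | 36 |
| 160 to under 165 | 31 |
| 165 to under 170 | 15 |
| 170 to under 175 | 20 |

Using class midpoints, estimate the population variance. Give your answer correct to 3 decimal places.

61.530

Midpoints: 147.5, 152.5, 157.5, 162.5, 167.5, 172.5
n = 153, Σfm = 24332.5, mean = 159.0359
Σfm² = 3879156.25
Σf(m − x̄)² = Σfm² − (Σfm)²/n = 3879156.25 − 24332.5²/153 = 9414.0523
Population variance = 9414.0523 / 153 = 61.5298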